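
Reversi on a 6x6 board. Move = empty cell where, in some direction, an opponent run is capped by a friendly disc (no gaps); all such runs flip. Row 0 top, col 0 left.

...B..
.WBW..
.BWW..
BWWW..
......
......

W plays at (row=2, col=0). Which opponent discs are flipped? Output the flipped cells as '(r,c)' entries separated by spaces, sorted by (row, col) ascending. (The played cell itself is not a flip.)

Answer: (2,1)

Derivation:
Dir NW: edge -> no flip
Dir N: first cell '.' (not opp) -> no flip
Dir NE: first cell 'W' (not opp) -> no flip
Dir W: edge -> no flip
Dir E: opp run (2,1) capped by W -> flip
Dir SW: edge -> no flip
Dir S: opp run (3,0), next='.' -> no flip
Dir SE: first cell 'W' (not opp) -> no flip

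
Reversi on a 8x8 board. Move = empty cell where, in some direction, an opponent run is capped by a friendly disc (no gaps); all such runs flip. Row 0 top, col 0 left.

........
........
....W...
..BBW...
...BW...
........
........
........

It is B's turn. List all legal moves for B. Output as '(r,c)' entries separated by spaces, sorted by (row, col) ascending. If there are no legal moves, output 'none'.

(1,3): no bracket -> illegal
(1,4): no bracket -> illegal
(1,5): flips 1 -> legal
(2,3): no bracket -> illegal
(2,5): flips 1 -> legal
(3,5): flips 1 -> legal
(4,5): flips 1 -> legal
(5,3): no bracket -> illegal
(5,4): no bracket -> illegal
(5,5): flips 1 -> legal

Answer: (1,5) (2,5) (3,5) (4,5) (5,5)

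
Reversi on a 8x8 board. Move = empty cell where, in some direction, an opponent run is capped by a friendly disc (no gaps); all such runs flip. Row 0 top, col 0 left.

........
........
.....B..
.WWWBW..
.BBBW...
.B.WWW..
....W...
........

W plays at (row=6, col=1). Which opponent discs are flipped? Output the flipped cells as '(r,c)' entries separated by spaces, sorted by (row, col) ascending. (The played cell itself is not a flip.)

Answer: (4,1) (5,1)

Derivation:
Dir NW: first cell '.' (not opp) -> no flip
Dir N: opp run (5,1) (4,1) capped by W -> flip
Dir NE: first cell '.' (not opp) -> no flip
Dir W: first cell '.' (not opp) -> no flip
Dir E: first cell '.' (not opp) -> no flip
Dir SW: first cell '.' (not opp) -> no flip
Dir S: first cell '.' (not opp) -> no flip
Dir SE: first cell '.' (not opp) -> no flip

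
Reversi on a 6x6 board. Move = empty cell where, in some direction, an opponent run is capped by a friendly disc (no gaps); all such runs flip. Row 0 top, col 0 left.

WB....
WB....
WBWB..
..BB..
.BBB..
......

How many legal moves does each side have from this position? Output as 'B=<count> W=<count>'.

Answer: B=1 W=6

Derivation:
-- B to move --
(1,2): flips 1 -> legal
(1,3): no bracket -> illegal
(3,0): no bracket -> illegal
(3,1): no bracket -> illegal
B mobility = 1
-- W to move --
(0,2): flips 2 -> legal
(1,2): flips 1 -> legal
(1,3): no bracket -> illegal
(1,4): no bracket -> illegal
(2,4): flips 1 -> legal
(3,0): no bracket -> illegal
(3,1): no bracket -> illegal
(3,4): no bracket -> illegal
(4,0): no bracket -> illegal
(4,4): flips 1 -> legal
(5,0): no bracket -> illegal
(5,1): no bracket -> illegal
(5,2): flips 2 -> legal
(5,3): no bracket -> illegal
(5,4): flips 3 -> legal
W mobility = 6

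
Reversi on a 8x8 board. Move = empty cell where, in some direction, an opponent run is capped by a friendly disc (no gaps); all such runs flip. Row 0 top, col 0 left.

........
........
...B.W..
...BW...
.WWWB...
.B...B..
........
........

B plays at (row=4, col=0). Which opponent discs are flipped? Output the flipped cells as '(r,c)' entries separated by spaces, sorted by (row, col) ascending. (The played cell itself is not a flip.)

Answer: (4,1) (4,2) (4,3)

Derivation:
Dir NW: edge -> no flip
Dir N: first cell '.' (not opp) -> no flip
Dir NE: first cell '.' (not opp) -> no flip
Dir W: edge -> no flip
Dir E: opp run (4,1) (4,2) (4,3) capped by B -> flip
Dir SW: edge -> no flip
Dir S: first cell '.' (not opp) -> no flip
Dir SE: first cell 'B' (not opp) -> no flip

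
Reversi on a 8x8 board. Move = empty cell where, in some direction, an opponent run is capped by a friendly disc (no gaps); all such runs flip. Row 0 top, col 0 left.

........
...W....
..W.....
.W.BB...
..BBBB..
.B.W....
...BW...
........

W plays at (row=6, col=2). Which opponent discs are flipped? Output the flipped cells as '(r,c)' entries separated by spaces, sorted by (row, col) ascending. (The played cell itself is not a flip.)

Answer: (6,3)

Derivation:
Dir NW: opp run (5,1), next='.' -> no flip
Dir N: first cell '.' (not opp) -> no flip
Dir NE: first cell 'W' (not opp) -> no flip
Dir W: first cell '.' (not opp) -> no flip
Dir E: opp run (6,3) capped by W -> flip
Dir SW: first cell '.' (not opp) -> no flip
Dir S: first cell '.' (not opp) -> no flip
Dir SE: first cell '.' (not opp) -> no flip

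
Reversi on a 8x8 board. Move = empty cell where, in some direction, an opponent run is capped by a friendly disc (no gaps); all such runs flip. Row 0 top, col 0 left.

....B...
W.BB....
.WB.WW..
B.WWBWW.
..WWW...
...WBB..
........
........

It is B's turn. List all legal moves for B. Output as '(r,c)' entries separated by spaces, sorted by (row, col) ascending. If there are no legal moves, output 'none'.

Answer: (1,4) (1,6) (2,0) (3,1) (3,7) (4,6) (5,2)

Derivation:
(0,0): no bracket -> illegal
(0,1): no bracket -> illegal
(1,1): no bracket -> illegal
(1,4): flips 1 -> legal
(1,5): no bracket -> illegal
(1,6): flips 1 -> legal
(2,0): flips 1 -> legal
(2,3): no bracket -> illegal
(2,6): no bracket -> illegal
(2,7): no bracket -> illegal
(3,1): flips 2 -> legal
(3,7): flips 2 -> legal
(4,1): no bracket -> illegal
(4,5): no bracket -> illegal
(4,6): flips 2 -> legal
(4,7): no bracket -> illegal
(5,1): no bracket -> illegal
(5,2): flips 4 -> legal
(6,2): no bracket -> illegal
(6,3): no bracket -> illegal
(6,4): no bracket -> illegal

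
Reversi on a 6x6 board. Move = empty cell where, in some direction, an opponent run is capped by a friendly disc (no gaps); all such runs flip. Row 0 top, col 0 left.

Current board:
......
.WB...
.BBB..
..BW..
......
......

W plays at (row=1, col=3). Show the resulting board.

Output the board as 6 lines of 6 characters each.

Answer: ......
.WWW..
.BBW..
..BW..
......
......

Derivation:
Place W at (1,3); scan 8 dirs for brackets.
Dir NW: first cell '.' (not opp) -> no flip
Dir N: first cell '.' (not opp) -> no flip
Dir NE: first cell '.' (not opp) -> no flip
Dir W: opp run (1,2) capped by W -> flip
Dir E: first cell '.' (not opp) -> no flip
Dir SW: opp run (2,2), next='.' -> no flip
Dir S: opp run (2,3) capped by W -> flip
Dir SE: first cell '.' (not opp) -> no flip
All flips: (1,2) (2,3)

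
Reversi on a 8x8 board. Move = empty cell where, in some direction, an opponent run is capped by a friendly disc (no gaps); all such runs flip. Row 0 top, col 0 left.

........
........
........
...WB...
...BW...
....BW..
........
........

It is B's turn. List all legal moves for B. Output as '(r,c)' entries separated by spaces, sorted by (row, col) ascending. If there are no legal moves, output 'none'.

(2,2): no bracket -> illegal
(2,3): flips 1 -> legal
(2,4): no bracket -> illegal
(3,2): flips 1 -> legal
(3,5): no bracket -> illegal
(4,2): no bracket -> illegal
(4,5): flips 1 -> legal
(4,6): no bracket -> illegal
(5,3): no bracket -> illegal
(5,6): flips 1 -> legal
(6,4): no bracket -> illegal
(6,5): no bracket -> illegal
(6,6): no bracket -> illegal

Answer: (2,3) (3,2) (4,5) (5,6)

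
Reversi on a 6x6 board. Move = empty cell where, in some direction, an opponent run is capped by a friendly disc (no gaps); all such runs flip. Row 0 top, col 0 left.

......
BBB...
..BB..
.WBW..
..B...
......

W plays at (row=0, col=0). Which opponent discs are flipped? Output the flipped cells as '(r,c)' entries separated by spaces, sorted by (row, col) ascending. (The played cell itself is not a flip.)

Answer: (1,1) (2,2)

Derivation:
Dir NW: edge -> no flip
Dir N: edge -> no flip
Dir NE: edge -> no flip
Dir W: edge -> no flip
Dir E: first cell '.' (not opp) -> no flip
Dir SW: edge -> no flip
Dir S: opp run (1,0), next='.' -> no flip
Dir SE: opp run (1,1) (2,2) capped by W -> flip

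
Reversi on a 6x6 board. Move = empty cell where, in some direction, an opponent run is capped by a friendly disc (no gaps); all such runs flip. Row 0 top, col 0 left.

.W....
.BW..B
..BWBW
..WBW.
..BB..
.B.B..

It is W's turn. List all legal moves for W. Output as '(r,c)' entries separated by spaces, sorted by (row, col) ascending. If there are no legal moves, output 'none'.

Answer: (0,5) (1,0) (1,4) (2,1) (5,2) (5,4)

Derivation:
(0,0): no bracket -> illegal
(0,2): no bracket -> illegal
(0,4): no bracket -> illegal
(0,5): flips 1 -> legal
(1,0): flips 1 -> legal
(1,3): no bracket -> illegal
(1,4): flips 1 -> legal
(2,0): no bracket -> illegal
(2,1): flips 2 -> legal
(3,1): no bracket -> illegal
(3,5): no bracket -> illegal
(4,0): no bracket -> illegal
(4,1): no bracket -> illegal
(4,4): no bracket -> illegal
(5,0): no bracket -> illegal
(5,2): flips 2 -> legal
(5,4): flips 1 -> legal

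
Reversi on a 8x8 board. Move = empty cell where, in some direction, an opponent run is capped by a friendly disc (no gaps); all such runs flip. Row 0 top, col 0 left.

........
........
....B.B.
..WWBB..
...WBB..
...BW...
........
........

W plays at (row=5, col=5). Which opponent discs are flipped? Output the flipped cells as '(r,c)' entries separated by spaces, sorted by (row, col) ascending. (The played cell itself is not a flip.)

Answer: (4,4)

Derivation:
Dir NW: opp run (4,4) capped by W -> flip
Dir N: opp run (4,5) (3,5), next='.' -> no flip
Dir NE: first cell '.' (not opp) -> no flip
Dir W: first cell 'W' (not opp) -> no flip
Dir E: first cell '.' (not opp) -> no flip
Dir SW: first cell '.' (not opp) -> no flip
Dir S: first cell '.' (not opp) -> no flip
Dir SE: first cell '.' (not opp) -> no flip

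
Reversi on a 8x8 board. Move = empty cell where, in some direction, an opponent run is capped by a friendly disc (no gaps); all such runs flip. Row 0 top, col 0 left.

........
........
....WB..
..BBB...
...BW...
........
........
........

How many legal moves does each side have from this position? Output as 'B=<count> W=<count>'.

Answer: B=6 W=3

Derivation:
-- B to move --
(1,3): no bracket -> illegal
(1,4): flips 1 -> legal
(1,5): flips 1 -> legal
(2,3): flips 1 -> legal
(3,5): no bracket -> illegal
(4,5): flips 1 -> legal
(5,3): no bracket -> illegal
(5,4): flips 1 -> legal
(5,5): flips 1 -> legal
B mobility = 6
-- W to move --
(1,4): no bracket -> illegal
(1,5): no bracket -> illegal
(1,6): no bracket -> illegal
(2,1): no bracket -> illegal
(2,2): flips 1 -> legal
(2,3): no bracket -> illegal
(2,6): flips 1 -> legal
(3,1): no bracket -> illegal
(3,5): no bracket -> illegal
(3,6): no bracket -> illegal
(4,1): no bracket -> illegal
(4,2): flips 2 -> legal
(4,5): no bracket -> illegal
(5,2): no bracket -> illegal
(5,3): no bracket -> illegal
(5,4): no bracket -> illegal
W mobility = 3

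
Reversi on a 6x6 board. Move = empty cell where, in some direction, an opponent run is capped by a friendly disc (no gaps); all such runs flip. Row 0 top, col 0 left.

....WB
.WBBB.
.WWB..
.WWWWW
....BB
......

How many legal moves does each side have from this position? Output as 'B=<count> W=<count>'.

-- B to move --
(0,0): flips 3 -> legal
(0,1): no bracket -> illegal
(0,2): no bracket -> illegal
(0,3): flips 1 -> legal
(1,0): flips 1 -> legal
(1,5): no bracket -> illegal
(2,0): flips 2 -> legal
(2,4): flips 1 -> legal
(2,5): flips 1 -> legal
(3,0): flips 1 -> legal
(4,0): flips 2 -> legal
(4,1): flips 1 -> legal
(4,2): flips 2 -> legal
(4,3): flips 1 -> legal
B mobility = 11
-- W to move --
(0,1): flips 2 -> legal
(0,2): flips 1 -> legal
(0,3): flips 3 -> legal
(1,5): flips 3 -> legal
(2,4): flips 2 -> legal
(2,5): no bracket -> illegal
(4,3): no bracket -> illegal
(5,3): flips 1 -> legal
(5,4): flips 1 -> legal
(5,5): flips 2 -> legal
W mobility = 8

Answer: B=11 W=8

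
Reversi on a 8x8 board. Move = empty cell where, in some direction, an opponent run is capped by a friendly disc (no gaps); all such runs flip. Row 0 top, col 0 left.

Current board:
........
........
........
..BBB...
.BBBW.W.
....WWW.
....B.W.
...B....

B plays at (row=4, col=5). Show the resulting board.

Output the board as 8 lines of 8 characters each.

Answer: ........
........
........
..BBB...
.BBBBBW.
....WWW.
....B.W.
...B....

Derivation:
Place B at (4,5); scan 8 dirs for brackets.
Dir NW: first cell 'B' (not opp) -> no flip
Dir N: first cell '.' (not opp) -> no flip
Dir NE: first cell '.' (not opp) -> no flip
Dir W: opp run (4,4) capped by B -> flip
Dir E: opp run (4,6), next='.' -> no flip
Dir SW: opp run (5,4), next='.' -> no flip
Dir S: opp run (5,5), next='.' -> no flip
Dir SE: opp run (5,6), next='.' -> no flip
All flips: (4,4)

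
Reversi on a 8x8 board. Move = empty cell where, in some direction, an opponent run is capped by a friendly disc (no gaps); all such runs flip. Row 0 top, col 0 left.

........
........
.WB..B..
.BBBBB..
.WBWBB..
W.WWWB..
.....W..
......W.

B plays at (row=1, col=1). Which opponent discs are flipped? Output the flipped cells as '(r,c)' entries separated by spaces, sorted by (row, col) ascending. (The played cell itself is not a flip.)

Answer: (2,1)

Derivation:
Dir NW: first cell '.' (not opp) -> no flip
Dir N: first cell '.' (not opp) -> no flip
Dir NE: first cell '.' (not opp) -> no flip
Dir W: first cell '.' (not opp) -> no flip
Dir E: first cell '.' (not opp) -> no flip
Dir SW: first cell '.' (not opp) -> no flip
Dir S: opp run (2,1) capped by B -> flip
Dir SE: first cell 'B' (not opp) -> no flip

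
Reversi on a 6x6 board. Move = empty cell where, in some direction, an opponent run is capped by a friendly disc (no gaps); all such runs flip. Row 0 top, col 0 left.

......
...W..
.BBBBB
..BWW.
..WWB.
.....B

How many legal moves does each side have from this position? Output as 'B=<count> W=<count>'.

-- B to move --
(0,2): flips 1 -> legal
(0,3): flips 1 -> legal
(0,4): flips 1 -> legal
(1,2): no bracket -> illegal
(1,4): no bracket -> illegal
(3,1): no bracket -> illegal
(3,5): flips 2 -> legal
(4,1): flips 2 -> legal
(4,5): flips 1 -> legal
(5,1): flips 2 -> legal
(5,2): flips 3 -> legal
(5,3): flips 2 -> legal
(5,4): flips 1 -> legal
B mobility = 10
-- W to move --
(1,0): flips 2 -> legal
(1,1): flips 1 -> legal
(1,2): flips 3 -> legal
(1,4): flips 1 -> legal
(1,5): flips 1 -> legal
(2,0): no bracket -> illegal
(3,0): no bracket -> illegal
(3,1): flips 2 -> legal
(3,5): flips 1 -> legal
(4,1): no bracket -> illegal
(4,5): flips 1 -> legal
(5,3): no bracket -> illegal
(5,4): flips 1 -> legal
W mobility = 9

Answer: B=10 W=9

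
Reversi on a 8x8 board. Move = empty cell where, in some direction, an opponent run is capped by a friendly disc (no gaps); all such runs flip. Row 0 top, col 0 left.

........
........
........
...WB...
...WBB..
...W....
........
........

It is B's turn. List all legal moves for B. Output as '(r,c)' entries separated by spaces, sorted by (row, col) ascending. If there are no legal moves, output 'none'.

Answer: (2,2) (3,2) (4,2) (5,2) (6,2)

Derivation:
(2,2): flips 1 -> legal
(2,3): no bracket -> illegal
(2,4): no bracket -> illegal
(3,2): flips 1 -> legal
(4,2): flips 1 -> legal
(5,2): flips 1 -> legal
(5,4): no bracket -> illegal
(6,2): flips 1 -> legal
(6,3): no bracket -> illegal
(6,4): no bracket -> illegal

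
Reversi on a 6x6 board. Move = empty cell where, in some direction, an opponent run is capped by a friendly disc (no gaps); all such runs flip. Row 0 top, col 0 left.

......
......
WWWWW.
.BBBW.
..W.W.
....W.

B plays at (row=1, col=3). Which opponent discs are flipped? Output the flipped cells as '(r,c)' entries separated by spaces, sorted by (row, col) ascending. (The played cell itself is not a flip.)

Answer: (2,2) (2,3)

Derivation:
Dir NW: first cell '.' (not opp) -> no flip
Dir N: first cell '.' (not opp) -> no flip
Dir NE: first cell '.' (not opp) -> no flip
Dir W: first cell '.' (not opp) -> no flip
Dir E: first cell '.' (not opp) -> no flip
Dir SW: opp run (2,2) capped by B -> flip
Dir S: opp run (2,3) capped by B -> flip
Dir SE: opp run (2,4), next='.' -> no flip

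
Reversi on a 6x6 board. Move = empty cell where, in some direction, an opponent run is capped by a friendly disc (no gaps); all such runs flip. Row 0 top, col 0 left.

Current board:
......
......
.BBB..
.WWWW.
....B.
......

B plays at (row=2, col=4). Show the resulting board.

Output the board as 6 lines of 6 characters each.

Answer: ......
......
.BBBB.
.WWWB.
....B.
......

Derivation:
Place B at (2,4); scan 8 dirs for brackets.
Dir NW: first cell '.' (not opp) -> no flip
Dir N: first cell '.' (not opp) -> no flip
Dir NE: first cell '.' (not opp) -> no flip
Dir W: first cell 'B' (not opp) -> no flip
Dir E: first cell '.' (not opp) -> no flip
Dir SW: opp run (3,3), next='.' -> no flip
Dir S: opp run (3,4) capped by B -> flip
Dir SE: first cell '.' (not opp) -> no flip
All flips: (3,4)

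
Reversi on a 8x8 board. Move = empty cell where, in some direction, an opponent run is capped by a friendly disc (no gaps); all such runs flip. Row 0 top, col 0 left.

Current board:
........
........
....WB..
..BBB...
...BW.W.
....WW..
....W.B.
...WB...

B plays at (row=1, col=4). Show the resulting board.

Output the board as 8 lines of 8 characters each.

Place B at (1,4); scan 8 dirs for brackets.
Dir NW: first cell '.' (not opp) -> no flip
Dir N: first cell '.' (not opp) -> no flip
Dir NE: first cell '.' (not opp) -> no flip
Dir W: first cell '.' (not opp) -> no flip
Dir E: first cell '.' (not opp) -> no flip
Dir SW: first cell '.' (not opp) -> no flip
Dir S: opp run (2,4) capped by B -> flip
Dir SE: first cell 'B' (not opp) -> no flip
All flips: (2,4)

Answer: ........
....B...
....BB..
..BBB...
...BW.W.
....WW..
....W.B.
...WB...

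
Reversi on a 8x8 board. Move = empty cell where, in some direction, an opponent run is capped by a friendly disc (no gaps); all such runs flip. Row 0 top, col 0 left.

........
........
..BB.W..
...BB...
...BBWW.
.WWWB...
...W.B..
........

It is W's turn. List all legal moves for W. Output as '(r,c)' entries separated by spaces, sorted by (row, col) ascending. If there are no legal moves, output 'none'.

(1,1): no bracket -> illegal
(1,2): flips 2 -> legal
(1,3): flips 3 -> legal
(1,4): no bracket -> illegal
(2,1): no bracket -> illegal
(2,4): no bracket -> illegal
(3,1): no bracket -> illegal
(3,2): no bracket -> illegal
(3,5): flips 1 -> legal
(4,2): flips 2 -> legal
(5,5): flips 1 -> legal
(5,6): no bracket -> illegal
(6,4): no bracket -> illegal
(6,6): no bracket -> illegal
(7,4): no bracket -> illegal
(7,5): no bracket -> illegal
(7,6): no bracket -> illegal

Answer: (1,2) (1,3) (3,5) (4,2) (5,5)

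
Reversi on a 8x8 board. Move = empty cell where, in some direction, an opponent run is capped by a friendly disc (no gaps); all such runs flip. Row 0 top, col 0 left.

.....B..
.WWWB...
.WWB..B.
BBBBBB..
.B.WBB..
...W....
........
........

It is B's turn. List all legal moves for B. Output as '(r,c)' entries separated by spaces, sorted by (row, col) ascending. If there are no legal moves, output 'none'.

Answer: (0,0) (0,1) (0,2) (0,3) (0,4) (1,0) (2,0) (4,2) (5,2) (5,4) (6,2) (6,3)

Derivation:
(0,0): flips 2 -> legal
(0,1): flips 3 -> legal
(0,2): flips 2 -> legal
(0,3): flips 3 -> legal
(0,4): flips 2 -> legal
(1,0): flips 4 -> legal
(2,0): flips 2 -> legal
(2,4): no bracket -> illegal
(4,2): flips 1 -> legal
(5,2): flips 1 -> legal
(5,4): flips 1 -> legal
(6,2): flips 1 -> legal
(6,3): flips 2 -> legal
(6,4): no bracket -> illegal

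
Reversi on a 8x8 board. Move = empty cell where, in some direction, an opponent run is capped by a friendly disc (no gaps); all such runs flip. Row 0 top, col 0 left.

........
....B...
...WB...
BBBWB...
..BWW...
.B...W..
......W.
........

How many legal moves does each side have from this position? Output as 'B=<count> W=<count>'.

Answer: B=5 W=9

Derivation:
-- B to move --
(1,2): flips 1 -> legal
(1,3): no bracket -> illegal
(2,2): flips 1 -> legal
(3,5): no bracket -> illegal
(4,5): flips 2 -> legal
(4,6): no bracket -> illegal
(5,2): flips 1 -> legal
(5,3): no bracket -> illegal
(5,4): flips 2 -> legal
(5,6): no bracket -> illegal
(5,7): no bracket -> illegal
(6,4): no bracket -> illegal
(6,5): no bracket -> illegal
(6,7): no bracket -> illegal
(7,5): no bracket -> illegal
(7,6): no bracket -> illegal
(7,7): no bracket -> illegal
B mobility = 5
-- W to move --
(0,3): no bracket -> illegal
(0,4): flips 3 -> legal
(0,5): flips 1 -> legal
(1,3): no bracket -> illegal
(1,5): flips 1 -> legal
(2,0): no bracket -> illegal
(2,1): flips 1 -> legal
(2,2): no bracket -> illegal
(2,5): flips 2 -> legal
(3,5): flips 1 -> legal
(4,0): no bracket -> illegal
(4,1): flips 2 -> legal
(4,5): flips 1 -> legal
(5,0): no bracket -> illegal
(5,2): no bracket -> illegal
(5,3): no bracket -> illegal
(6,0): flips 2 -> legal
(6,1): no bracket -> illegal
(6,2): no bracket -> illegal
W mobility = 9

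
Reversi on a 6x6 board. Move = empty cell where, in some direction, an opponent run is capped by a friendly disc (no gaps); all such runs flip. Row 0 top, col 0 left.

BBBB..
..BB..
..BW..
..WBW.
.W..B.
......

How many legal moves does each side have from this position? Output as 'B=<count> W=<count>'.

Answer: B=5 W=3

Derivation:
-- B to move --
(1,4): no bracket -> illegal
(2,1): no bracket -> illegal
(2,4): flips 2 -> legal
(2,5): no bracket -> illegal
(3,0): no bracket -> illegal
(3,1): flips 1 -> legal
(3,5): flips 1 -> legal
(4,0): no bracket -> illegal
(4,2): flips 1 -> legal
(4,3): no bracket -> illegal
(4,5): flips 2 -> legal
(5,0): no bracket -> illegal
(5,1): no bracket -> illegal
(5,2): no bracket -> illegal
B mobility = 5
-- W to move --
(0,4): no bracket -> illegal
(1,0): no bracket -> illegal
(1,1): no bracket -> illegal
(1,4): no bracket -> illegal
(2,1): flips 1 -> legal
(2,4): no bracket -> illegal
(3,1): no bracket -> illegal
(3,5): no bracket -> illegal
(4,2): no bracket -> illegal
(4,3): flips 1 -> legal
(4,5): no bracket -> illegal
(5,3): no bracket -> illegal
(5,4): flips 1 -> legal
(5,5): no bracket -> illegal
W mobility = 3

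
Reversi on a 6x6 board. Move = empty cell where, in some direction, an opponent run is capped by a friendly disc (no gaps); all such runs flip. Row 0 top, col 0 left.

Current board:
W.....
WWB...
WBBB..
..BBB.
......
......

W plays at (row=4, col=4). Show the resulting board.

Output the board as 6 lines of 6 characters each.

Place W at (4,4); scan 8 dirs for brackets.
Dir NW: opp run (3,3) (2,2) capped by W -> flip
Dir N: opp run (3,4), next='.' -> no flip
Dir NE: first cell '.' (not opp) -> no flip
Dir W: first cell '.' (not opp) -> no flip
Dir E: first cell '.' (not opp) -> no flip
Dir SW: first cell '.' (not opp) -> no flip
Dir S: first cell '.' (not opp) -> no flip
Dir SE: first cell '.' (not opp) -> no flip
All flips: (2,2) (3,3)

Answer: W.....
WWB...
WBWB..
..BWB.
....W.
......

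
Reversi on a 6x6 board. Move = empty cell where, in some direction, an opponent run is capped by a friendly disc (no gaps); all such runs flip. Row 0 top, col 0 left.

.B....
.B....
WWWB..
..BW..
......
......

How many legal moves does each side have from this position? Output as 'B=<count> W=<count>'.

-- B to move --
(1,0): flips 1 -> legal
(1,2): flips 1 -> legal
(1,3): no bracket -> illegal
(2,4): no bracket -> illegal
(3,0): no bracket -> illegal
(3,1): flips 1 -> legal
(3,4): flips 1 -> legal
(4,2): no bracket -> illegal
(4,3): flips 1 -> legal
(4,4): flips 2 -> legal
B mobility = 6
-- W to move --
(0,0): flips 1 -> legal
(0,2): flips 1 -> legal
(1,0): no bracket -> illegal
(1,2): no bracket -> illegal
(1,3): flips 1 -> legal
(1,4): no bracket -> illegal
(2,4): flips 1 -> legal
(3,1): flips 1 -> legal
(3,4): no bracket -> illegal
(4,1): no bracket -> illegal
(4,2): flips 1 -> legal
(4,3): flips 1 -> legal
W mobility = 7

Answer: B=6 W=7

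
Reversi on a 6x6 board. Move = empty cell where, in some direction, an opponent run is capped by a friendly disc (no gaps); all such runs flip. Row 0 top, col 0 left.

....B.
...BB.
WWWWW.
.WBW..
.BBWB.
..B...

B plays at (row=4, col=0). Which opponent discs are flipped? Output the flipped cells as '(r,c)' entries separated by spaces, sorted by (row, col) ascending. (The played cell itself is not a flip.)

Answer: (2,2) (3,1)

Derivation:
Dir NW: edge -> no flip
Dir N: first cell '.' (not opp) -> no flip
Dir NE: opp run (3,1) (2,2) capped by B -> flip
Dir W: edge -> no flip
Dir E: first cell 'B' (not opp) -> no flip
Dir SW: edge -> no flip
Dir S: first cell '.' (not opp) -> no flip
Dir SE: first cell '.' (not opp) -> no flip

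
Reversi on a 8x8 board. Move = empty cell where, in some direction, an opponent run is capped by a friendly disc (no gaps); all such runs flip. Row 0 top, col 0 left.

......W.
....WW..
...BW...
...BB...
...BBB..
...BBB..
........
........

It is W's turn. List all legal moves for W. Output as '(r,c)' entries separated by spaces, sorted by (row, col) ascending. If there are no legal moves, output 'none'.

Answer: (2,2) (3,2) (4,2) (6,4)

Derivation:
(1,2): no bracket -> illegal
(1,3): no bracket -> illegal
(2,2): flips 1 -> legal
(2,5): no bracket -> illegal
(3,2): flips 1 -> legal
(3,5): no bracket -> illegal
(3,6): no bracket -> illegal
(4,2): flips 1 -> legal
(4,6): no bracket -> illegal
(5,2): no bracket -> illegal
(5,6): no bracket -> illegal
(6,2): no bracket -> illegal
(6,3): no bracket -> illegal
(6,4): flips 3 -> legal
(6,5): no bracket -> illegal
(6,6): no bracket -> illegal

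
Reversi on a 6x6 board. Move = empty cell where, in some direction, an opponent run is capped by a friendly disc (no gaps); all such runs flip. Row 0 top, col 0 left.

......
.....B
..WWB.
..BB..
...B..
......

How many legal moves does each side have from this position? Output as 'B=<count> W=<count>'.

-- B to move --
(1,1): flips 1 -> legal
(1,2): flips 1 -> legal
(1,3): flips 1 -> legal
(1,4): flips 1 -> legal
(2,1): flips 2 -> legal
(3,1): no bracket -> illegal
(3,4): no bracket -> illegal
B mobility = 5
-- W to move --
(0,4): no bracket -> illegal
(0,5): no bracket -> illegal
(1,3): no bracket -> illegal
(1,4): no bracket -> illegal
(2,1): no bracket -> illegal
(2,5): flips 1 -> legal
(3,1): no bracket -> illegal
(3,4): no bracket -> illegal
(3,5): no bracket -> illegal
(4,1): flips 1 -> legal
(4,2): flips 1 -> legal
(4,4): flips 1 -> legal
(5,2): no bracket -> illegal
(5,3): flips 2 -> legal
(5,4): no bracket -> illegal
W mobility = 5

Answer: B=5 W=5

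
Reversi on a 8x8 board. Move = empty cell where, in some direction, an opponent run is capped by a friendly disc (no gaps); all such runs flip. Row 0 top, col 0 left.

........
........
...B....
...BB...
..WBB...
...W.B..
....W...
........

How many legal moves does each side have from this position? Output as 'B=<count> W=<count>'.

-- B to move --
(3,1): no bracket -> illegal
(3,2): no bracket -> illegal
(4,1): flips 1 -> legal
(5,1): flips 1 -> legal
(5,2): no bracket -> illegal
(5,4): no bracket -> illegal
(6,2): flips 1 -> legal
(6,3): flips 1 -> legal
(6,5): no bracket -> illegal
(7,3): flips 1 -> legal
(7,4): no bracket -> illegal
(7,5): no bracket -> illegal
B mobility = 5
-- W to move --
(1,2): no bracket -> illegal
(1,3): flips 3 -> legal
(1,4): no bracket -> illegal
(2,2): no bracket -> illegal
(2,4): flips 1 -> legal
(2,5): no bracket -> illegal
(3,2): no bracket -> illegal
(3,5): flips 1 -> legal
(4,5): flips 2 -> legal
(4,6): flips 1 -> legal
(5,2): no bracket -> illegal
(5,4): no bracket -> illegal
(5,6): no bracket -> illegal
(6,5): no bracket -> illegal
(6,6): no bracket -> illegal
W mobility = 5

Answer: B=5 W=5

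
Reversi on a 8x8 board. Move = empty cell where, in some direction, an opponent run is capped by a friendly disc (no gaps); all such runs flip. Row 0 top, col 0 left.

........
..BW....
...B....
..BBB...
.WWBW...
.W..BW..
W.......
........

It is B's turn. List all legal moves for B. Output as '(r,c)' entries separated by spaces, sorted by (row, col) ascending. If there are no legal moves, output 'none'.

(0,2): no bracket -> illegal
(0,3): flips 1 -> legal
(0,4): no bracket -> illegal
(1,4): flips 1 -> legal
(2,2): no bracket -> illegal
(2,4): no bracket -> illegal
(3,0): no bracket -> illegal
(3,1): no bracket -> illegal
(3,5): no bracket -> illegal
(4,0): flips 2 -> legal
(4,5): flips 1 -> legal
(4,6): no bracket -> illegal
(5,0): flips 1 -> legal
(5,2): flips 1 -> legal
(5,3): no bracket -> illegal
(5,6): flips 1 -> legal
(6,1): no bracket -> illegal
(6,2): no bracket -> illegal
(6,4): no bracket -> illegal
(6,5): no bracket -> illegal
(6,6): flips 2 -> legal
(7,0): no bracket -> illegal
(7,1): no bracket -> illegal

Answer: (0,3) (1,4) (4,0) (4,5) (5,0) (5,2) (5,6) (6,6)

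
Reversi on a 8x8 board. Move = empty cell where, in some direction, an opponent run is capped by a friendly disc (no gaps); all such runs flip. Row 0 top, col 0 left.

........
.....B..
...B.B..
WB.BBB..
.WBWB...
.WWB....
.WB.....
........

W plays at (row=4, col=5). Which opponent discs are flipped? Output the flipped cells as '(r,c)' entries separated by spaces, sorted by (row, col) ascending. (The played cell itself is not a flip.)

Dir NW: opp run (3,4) (2,3), next='.' -> no flip
Dir N: opp run (3,5) (2,5) (1,5), next='.' -> no flip
Dir NE: first cell '.' (not opp) -> no flip
Dir W: opp run (4,4) capped by W -> flip
Dir E: first cell '.' (not opp) -> no flip
Dir SW: first cell '.' (not opp) -> no flip
Dir S: first cell '.' (not opp) -> no flip
Dir SE: first cell '.' (not opp) -> no flip

Answer: (4,4)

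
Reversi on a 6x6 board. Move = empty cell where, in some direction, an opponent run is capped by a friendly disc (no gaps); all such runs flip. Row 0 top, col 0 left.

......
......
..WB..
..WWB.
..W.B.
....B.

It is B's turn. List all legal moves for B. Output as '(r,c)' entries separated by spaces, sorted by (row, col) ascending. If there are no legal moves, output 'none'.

Answer: (1,1) (2,1) (3,1) (4,1) (4,3)

Derivation:
(1,1): flips 2 -> legal
(1,2): no bracket -> illegal
(1,3): no bracket -> illegal
(2,1): flips 1 -> legal
(2,4): no bracket -> illegal
(3,1): flips 2 -> legal
(4,1): flips 1 -> legal
(4,3): flips 1 -> legal
(5,1): no bracket -> illegal
(5,2): no bracket -> illegal
(5,3): no bracket -> illegal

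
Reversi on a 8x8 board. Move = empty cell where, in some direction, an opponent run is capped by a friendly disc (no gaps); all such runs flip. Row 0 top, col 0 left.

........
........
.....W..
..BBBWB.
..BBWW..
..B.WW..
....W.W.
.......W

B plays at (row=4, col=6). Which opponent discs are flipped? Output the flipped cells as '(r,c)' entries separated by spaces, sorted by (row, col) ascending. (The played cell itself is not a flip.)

Dir NW: opp run (3,5), next='.' -> no flip
Dir N: first cell 'B' (not opp) -> no flip
Dir NE: first cell '.' (not opp) -> no flip
Dir W: opp run (4,5) (4,4) capped by B -> flip
Dir E: first cell '.' (not opp) -> no flip
Dir SW: opp run (5,5) (6,4), next='.' -> no flip
Dir S: first cell '.' (not opp) -> no flip
Dir SE: first cell '.' (not opp) -> no flip

Answer: (4,4) (4,5)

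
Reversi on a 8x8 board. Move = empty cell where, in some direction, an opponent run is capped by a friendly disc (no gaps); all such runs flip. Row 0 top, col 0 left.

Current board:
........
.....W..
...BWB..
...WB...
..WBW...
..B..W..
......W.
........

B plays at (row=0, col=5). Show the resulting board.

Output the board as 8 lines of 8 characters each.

Place B at (0,5); scan 8 dirs for brackets.
Dir NW: edge -> no flip
Dir N: edge -> no flip
Dir NE: edge -> no flip
Dir W: first cell '.' (not opp) -> no flip
Dir E: first cell '.' (not opp) -> no flip
Dir SW: first cell '.' (not opp) -> no flip
Dir S: opp run (1,5) capped by B -> flip
Dir SE: first cell '.' (not opp) -> no flip
All flips: (1,5)

Answer: .....B..
.....B..
...BWB..
...WB...
..WBW...
..B..W..
......W.
........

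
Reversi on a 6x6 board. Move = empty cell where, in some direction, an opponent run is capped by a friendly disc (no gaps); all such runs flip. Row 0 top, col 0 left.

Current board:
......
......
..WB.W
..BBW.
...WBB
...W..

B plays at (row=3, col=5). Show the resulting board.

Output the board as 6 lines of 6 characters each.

Answer: ......
......
..WB.W
..BBBB
...WBB
...W..

Derivation:
Place B at (3,5); scan 8 dirs for brackets.
Dir NW: first cell '.' (not opp) -> no flip
Dir N: opp run (2,5), next='.' -> no flip
Dir NE: edge -> no flip
Dir W: opp run (3,4) capped by B -> flip
Dir E: edge -> no flip
Dir SW: first cell 'B' (not opp) -> no flip
Dir S: first cell 'B' (not opp) -> no flip
Dir SE: edge -> no flip
All flips: (3,4)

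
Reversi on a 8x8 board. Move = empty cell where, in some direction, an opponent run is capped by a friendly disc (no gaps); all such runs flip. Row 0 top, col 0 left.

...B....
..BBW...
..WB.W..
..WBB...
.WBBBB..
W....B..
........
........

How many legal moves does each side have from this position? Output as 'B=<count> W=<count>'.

Answer: B=8 W=9

Derivation:
-- B to move --
(0,4): no bracket -> illegal
(0,5): flips 1 -> legal
(1,1): flips 1 -> legal
(1,5): flips 1 -> legal
(1,6): flips 1 -> legal
(2,1): flips 2 -> legal
(2,4): no bracket -> illegal
(2,6): no bracket -> illegal
(3,0): no bracket -> illegal
(3,1): flips 2 -> legal
(3,5): no bracket -> illegal
(3,6): flips 2 -> legal
(4,0): flips 1 -> legal
(5,1): no bracket -> illegal
(5,2): no bracket -> illegal
(6,0): no bracket -> illegal
(6,1): no bracket -> illegal
B mobility = 8
-- W to move --
(0,1): no bracket -> illegal
(0,2): flips 1 -> legal
(0,4): flips 1 -> legal
(1,1): flips 2 -> legal
(2,1): no bracket -> illegal
(2,4): flips 1 -> legal
(3,1): no bracket -> illegal
(3,5): flips 2 -> legal
(3,6): no bracket -> illegal
(4,6): flips 4 -> legal
(5,1): no bracket -> illegal
(5,2): flips 3 -> legal
(5,3): no bracket -> illegal
(5,4): flips 1 -> legal
(5,6): no bracket -> illegal
(6,4): no bracket -> illegal
(6,5): no bracket -> illegal
(6,6): flips 3 -> legal
W mobility = 9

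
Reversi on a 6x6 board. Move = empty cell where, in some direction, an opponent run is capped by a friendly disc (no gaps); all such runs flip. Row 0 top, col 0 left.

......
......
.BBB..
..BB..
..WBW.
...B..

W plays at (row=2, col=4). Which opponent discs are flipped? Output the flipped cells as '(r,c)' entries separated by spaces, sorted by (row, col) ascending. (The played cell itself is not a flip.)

Dir NW: first cell '.' (not opp) -> no flip
Dir N: first cell '.' (not opp) -> no flip
Dir NE: first cell '.' (not opp) -> no flip
Dir W: opp run (2,3) (2,2) (2,1), next='.' -> no flip
Dir E: first cell '.' (not opp) -> no flip
Dir SW: opp run (3,3) capped by W -> flip
Dir S: first cell '.' (not opp) -> no flip
Dir SE: first cell '.' (not opp) -> no flip

Answer: (3,3)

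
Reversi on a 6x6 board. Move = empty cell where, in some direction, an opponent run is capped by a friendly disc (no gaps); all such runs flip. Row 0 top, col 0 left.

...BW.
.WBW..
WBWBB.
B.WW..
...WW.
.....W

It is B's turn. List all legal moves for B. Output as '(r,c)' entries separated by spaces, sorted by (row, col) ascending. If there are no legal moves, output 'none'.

Answer: (0,1) (0,2) (0,5) (1,0) (1,4) (4,1) (4,2) (5,3) (5,4)

Derivation:
(0,0): no bracket -> illegal
(0,1): flips 1 -> legal
(0,2): flips 1 -> legal
(0,5): flips 1 -> legal
(1,0): flips 2 -> legal
(1,4): flips 1 -> legal
(1,5): no bracket -> illegal
(3,1): no bracket -> illegal
(3,4): no bracket -> illegal
(3,5): no bracket -> illegal
(4,1): flips 1 -> legal
(4,2): flips 3 -> legal
(4,5): no bracket -> illegal
(5,2): no bracket -> illegal
(5,3): flips 2 -> legal
(5,4): flips 2 -> legal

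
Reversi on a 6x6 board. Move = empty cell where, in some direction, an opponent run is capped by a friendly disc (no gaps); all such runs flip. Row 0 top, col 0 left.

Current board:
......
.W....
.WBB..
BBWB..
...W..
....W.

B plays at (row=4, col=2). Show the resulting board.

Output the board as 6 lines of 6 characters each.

Answer: ......
.W....
.WBB..
BBBB..
..BW..
....W.

Derivation:
Place B at (4,2); scan 8 dirs for brackets.
Dir NW: first cell 'B' (not opp) -> no flip
Dir N: opp run (3,2) capped by B -> flip
Dir NE: first cell 'B' (not opp) -> no flip
Dir W: first cell '.' (not opp) -> no flip
Dir E: opp run (4,3), next='.' -> no flip
Dir SW: first cell '.' (not opp) -> no flip
Dir S: first cell '.' (not opp) -> no flip
Dir SE: first cell '.' (not opp) -> no flip
All flips: (3,2)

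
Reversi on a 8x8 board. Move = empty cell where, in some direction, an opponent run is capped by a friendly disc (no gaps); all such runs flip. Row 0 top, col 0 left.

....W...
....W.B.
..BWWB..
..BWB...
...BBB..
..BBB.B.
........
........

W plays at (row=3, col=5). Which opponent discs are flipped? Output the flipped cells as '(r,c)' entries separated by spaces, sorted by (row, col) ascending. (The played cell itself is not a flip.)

Dir NW: first cell 'W' (not opp) -> no flip
Dir N: opp run (2,5), next='.' -> no flip
Dir NE: first cell '.' (not opp) -> no flip
Dir W: opp run (3,4) capped by W -> flip
Dir E: first cell '.' (not opp) -> no flip
Dir SW: opp run (4,4) (5,3), next='.' -> no flip
Dir S: opp run (4,5), next='.' -> no flip
Dir SE: first cell '.' (not opp) -> no flip

Answer: (3,4)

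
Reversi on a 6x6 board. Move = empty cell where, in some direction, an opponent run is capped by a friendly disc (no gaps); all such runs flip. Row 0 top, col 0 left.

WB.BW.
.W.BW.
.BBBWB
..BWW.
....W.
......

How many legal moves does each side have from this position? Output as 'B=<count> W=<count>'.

-- B to move --
(0,2): no bracket -> illegal
(0,5): flips 2 -> legal
(1,0): no bracket -> illegal
(1,2): no bracket -> illegal
(1,5): flips 1 -> legal
(2,0): no bracket -> illegal
(3,5): flips 3 -> legal
(4,2): no bracket -> illegal
(4,3): flips 2 -> legal
(4,5): flips 1 -> legal
(5,3): no bracket -> illegal
(5,4): no bracket -> illegal
(5,5): flips 2 -> legal
B mobility = 6
-- W to move --
(0,2): flips 3 -> legal
(1,0): no bracket -> illegal
(1,2): flips 2 -> legal
(1,5): no bracket -> illegal
(2,0): flips 3 -> legal
(3,0): no bracket -> illegal
(3,1): flips 4 -> legal
(3,5): no bracket -> illegal
(4,1): flips 2 -> legal
(4,2): no bracket -> illegal
(4,3): no bracket -> illegal
W mobility = 5

Answer: B=6 W=5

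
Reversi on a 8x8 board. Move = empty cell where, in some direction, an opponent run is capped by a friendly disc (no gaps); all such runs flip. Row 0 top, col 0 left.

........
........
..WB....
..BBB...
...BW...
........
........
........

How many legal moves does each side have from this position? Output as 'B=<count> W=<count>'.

Answer: B=6 W=2

Derivation:
-- B to move --
(1,1): flips 1 -> legal
(1,2): flips 1 -> legal
(1,3): no bracket -> illegal
(2,1): flips 1 -> legal
(3,1): no bracket -> illegal
(3,5): no bracket -> illegal
(4,5): flips 1 -> legal
(5,3): no bracket -> illegal
(5,4): flips 1 -> legal
(5,5): flips 1 -> legal
B mobility = 6
-- W to move --
(1,2): no bracket -> illegal
(1,3): no bracket -> illegal
(1,4): no bracket -> illegal
(2,1): no bracket -> illegal
(2,4): flips 2 -> legal
(2,5): no bracket -> illegal
(3,1): no bracket -> illegal
(3,5): no bracket -> illegal
(4,1): no bracket -> illegal
(4,2): flips 2 -> legal
(4,5): no bracket -> illegal
(5,2): no bracket -> illegal
(5,3): no bracket -> illegal
(5,4): no bracket -> illegal
W mobility = 2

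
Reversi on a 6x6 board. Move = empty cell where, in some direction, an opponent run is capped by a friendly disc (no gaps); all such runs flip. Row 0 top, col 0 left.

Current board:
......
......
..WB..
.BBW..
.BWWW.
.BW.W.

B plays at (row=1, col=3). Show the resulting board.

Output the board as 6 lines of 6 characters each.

Place B at (1,3); scan 8 dirs for brackets.
Dir NW: first cell '.' (not opp) -> no flip
Dir N: first cell '.' (not opp) -> no flip
Dir NE: first cell '.' (not opp) -> no flip
Dir W: first cell '.' (not opp) -> no flip
Dir E: first cell '.' (not opp) -> no flip
Dir SW: opp run (2,2) capped by B -> flip
Dir S: first cell 'B' (not opp) -> no flip
Dir SE: first cell '.' (not opp) -> no flip
All flips: (2,2)

Answer: ......
...B..
..BB..
.BBW..
.BWWW.
.BW.W.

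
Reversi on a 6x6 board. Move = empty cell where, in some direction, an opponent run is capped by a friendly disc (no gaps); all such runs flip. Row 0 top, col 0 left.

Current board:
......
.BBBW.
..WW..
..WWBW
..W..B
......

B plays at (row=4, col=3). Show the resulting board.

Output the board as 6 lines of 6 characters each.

Answer: ......
.BBBW.
..WB..
..WBBW
..WB.B
......

Derivation:
Place B at (4,3); scan 8 dirs for brackets.
Dir NW: opp run (3,2), next='.' -> no flip
Dir N: opp run (3,3) (2,3) capped by B -> flip
Dir NE: first cell 'B' (not opp) -> no flip
Dir W: opp run (4,2), next='.' -> no flip
Dir E: first cell '.' (not opp) -> no flip
Dir SW: first cell '.' (not opp) -> no flip
Dir S: first cell '.' (not opp) -> no flip
Dir SE: first cell '.' (not opp) -> no flip
All flips: (2,3) (3,3)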